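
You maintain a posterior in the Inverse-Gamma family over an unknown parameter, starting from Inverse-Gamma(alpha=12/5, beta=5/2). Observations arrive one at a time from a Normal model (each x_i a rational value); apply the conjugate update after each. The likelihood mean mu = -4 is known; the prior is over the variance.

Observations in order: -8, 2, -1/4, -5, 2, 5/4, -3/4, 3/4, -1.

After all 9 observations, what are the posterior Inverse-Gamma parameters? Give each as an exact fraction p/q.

alpha=69/10, beta=711/8

obs 1: x=-8 → posterior Inverse-Gamma(29/10, 21/2)
obs 2: x=2 → posterior Inverse-Gamma(17/5, 57/2)
obs 3: x=-1/4 → posterior Inverse-Gamma(39/10, 1137/32)
obs 4: x=-5 → posterior Inverse-Gamma(22/5, 1153/32)
obs 5: x=2 → posterior Inverse-Gamma(49/10, 1729/32)
obs 6: x=5/4 → posterior Inverse-Gamma(27/5, 1085/16)
obs 7: x=-3/4 → posterior Inverse-Gamma(59/10, 2339/32)
obs 8: x=3/4 → posterior Inverse-Gamma(32/5, 675/8)
obs 9: x=-1 → posterior Inverse-Gamma(69/10, 711/8)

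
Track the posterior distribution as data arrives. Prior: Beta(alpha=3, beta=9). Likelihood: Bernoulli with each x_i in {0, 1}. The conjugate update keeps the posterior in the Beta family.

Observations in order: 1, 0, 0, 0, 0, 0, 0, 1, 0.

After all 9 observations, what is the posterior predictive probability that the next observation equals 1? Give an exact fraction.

5/21

obs 1: x=1 → posterior Beta(4, 9)
obs 2: x=0 → posterior Beta(4, 10)
obs 3: x=0 → posterior Beta(4, 11)
obs 4: x=0 → posterior Beta(4, 12)
obs 5: x=0 → posterior Beta(4, 13)
obs 6: x=0 → posterior Beta(4, 14)
obs 7: x=0 → posterior Beta(4, 15)
obs 8: x=1 → posterior Beta(5, 15)
obs 9: x=0 → posterior Beta(5, 16)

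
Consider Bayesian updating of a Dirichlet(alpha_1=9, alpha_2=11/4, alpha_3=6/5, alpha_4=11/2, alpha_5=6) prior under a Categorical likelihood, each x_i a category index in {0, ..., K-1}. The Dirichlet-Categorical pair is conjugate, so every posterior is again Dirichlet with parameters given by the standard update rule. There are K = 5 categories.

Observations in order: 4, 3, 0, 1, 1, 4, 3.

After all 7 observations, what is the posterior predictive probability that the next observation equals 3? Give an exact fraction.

obs 1: x=4 → posterior Dirichlet(9, 11/4, 6/5, 11/2, 7)
obs 2: x=3 → posterior Dirichlet(9, 11/4, 6/5, 13/2, 7)
obs 3: x=0 → posterior Dirichlet(10, 11/4, 6/5, 13/2, 7)
obs 4: x=1 → posterior Dirichlet(10, 15/4, 6/5, 13/2, 7)
obs 5: x=1 → posterior Dirichlet(10, 19/4, 6/5, 13/2, 7)
obs 6: x=4 → posterior Dirichlet(10, 19/4, 6/5, 13/2, 8)
obs 7: x=3 → posterior Dirichlet(10, 19/4, 6/5, 15/2, 8)

150/629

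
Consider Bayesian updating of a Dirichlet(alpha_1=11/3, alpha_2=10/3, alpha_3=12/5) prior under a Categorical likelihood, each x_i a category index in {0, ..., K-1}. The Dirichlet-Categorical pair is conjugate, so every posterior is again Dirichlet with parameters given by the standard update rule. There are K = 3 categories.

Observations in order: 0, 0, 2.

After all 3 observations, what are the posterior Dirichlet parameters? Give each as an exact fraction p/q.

alpha_1=17/3, alpha_2=10/3, alpha_3=17/5

obs 1: x=0 → posterior Dirichlet(14/3, 10/3, 12/5)
obs 2: x=0 → posterior Dirichlet(17/3, 10/3, 12/5)
obs 3: x=2 → posterior Dirichlet(17/3, 10/3, 17/5)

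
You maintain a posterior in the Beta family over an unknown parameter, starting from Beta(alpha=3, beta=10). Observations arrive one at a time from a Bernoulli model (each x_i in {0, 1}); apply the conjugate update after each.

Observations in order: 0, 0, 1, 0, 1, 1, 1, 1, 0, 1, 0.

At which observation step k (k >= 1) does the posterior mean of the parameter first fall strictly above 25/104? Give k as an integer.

obs 1: x=0 → posterior Beta(3, 11)
obs 2: x=0 → posterior Beta(3, 12)
obs 3: x=1 → posterior Beta(4, 12)
obs 4: x=0 → posterior Beta(4, 13)
obs 5: x=1 → posterior Beta(5, 13)
obs 6: x=1 → posterior Beta(6, 13)
obs 7: x=1 → posterior Beta(7, 13)
obs 8: x=1 → posterior Beta(8, 13)
obs 9: x=0 → posterior Beta(8, 14)
obs 10: x=1 → posterior Beta(9, 14)
obs 11: x=0 → posterior Beta(9, 15)

k = 3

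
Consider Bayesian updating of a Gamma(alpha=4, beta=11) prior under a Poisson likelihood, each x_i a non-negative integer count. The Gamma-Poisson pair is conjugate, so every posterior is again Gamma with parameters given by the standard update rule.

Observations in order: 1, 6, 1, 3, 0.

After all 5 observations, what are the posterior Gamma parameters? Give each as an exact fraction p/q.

alpha=15, beta=16

obs 1: x=1 → posterior Gamma(5, 12)
obs 2: x=6 → posterior Gamma(11, 13)
obs 3: x=1 → posterior Gamma(12, 14)
obs 4: x=3 → posterior Gamma(15, 15)
obs 5: x=0 → posterior Gamma(15, 16)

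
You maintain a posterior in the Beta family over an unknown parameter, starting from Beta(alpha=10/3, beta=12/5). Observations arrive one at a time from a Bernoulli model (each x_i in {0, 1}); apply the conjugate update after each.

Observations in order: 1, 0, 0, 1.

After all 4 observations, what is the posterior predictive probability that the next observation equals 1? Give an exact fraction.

40/73

obs 1: x=1 → posterior Beta(13/3, 12/5)
obs 2: x=0 → posterior Beta(13/3, 17/5)
obs 3: x=0 → posterior Beta(13/3, 22/5)
obs 4: x=1 → posterior Beta(16/3, 22/5)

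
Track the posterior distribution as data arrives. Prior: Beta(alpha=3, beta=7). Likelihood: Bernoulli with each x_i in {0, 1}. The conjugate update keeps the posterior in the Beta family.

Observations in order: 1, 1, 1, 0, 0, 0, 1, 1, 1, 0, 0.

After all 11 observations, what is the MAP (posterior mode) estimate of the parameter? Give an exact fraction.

obs 1: x=1 → posterior Beta(4, 7)
obs 2: x=1 → posterior Beta(5, 7)
obs 3: x=1 → posterior Beta(6, 7)
obs 4: x=0 → posterior Beta(6, 8)
obs 5: x=0 → posterior Beta(6, 9)
obs 6: x=0 → posterior Beta(6, 10)
obs 7: x=1 → posterior Beta(7, 10)
obs 8: x=1 → posterior Beta(8, 10)
obs 9: x=1 → posterior Beta(9, 10)
obs 10: x=0 → posterior Beta(9, 11)
obs 11: x=0 → posterior Beta(9, 12)

8/19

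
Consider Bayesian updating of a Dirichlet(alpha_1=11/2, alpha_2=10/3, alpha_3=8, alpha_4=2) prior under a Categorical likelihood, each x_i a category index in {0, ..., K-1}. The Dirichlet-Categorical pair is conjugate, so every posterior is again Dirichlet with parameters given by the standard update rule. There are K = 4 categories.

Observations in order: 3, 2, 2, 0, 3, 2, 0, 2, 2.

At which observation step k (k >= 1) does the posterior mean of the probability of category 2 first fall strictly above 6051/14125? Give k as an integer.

k = 2

obs 1: x=3 → posterior Dirichlet(11/2, 10/3, 8, 3)
obs 2: x=2 → posterior Dirichlet(11/2, 10/3, 9, 3)
obs 3: x=2 → posterior Dirichlet(11/2, 10/3, 10, 3)
obs 4: x=0 → posterior Dirichlet(13/2, 10/3, 10, 3)
obs 5: x=3 → posterior Dirichlet(13/2, 10/3, 10, 4)
obs 6: x=2 → posterior Dirichlet(13/2, 10/3, 11, 4)
obs 7: x=0 → posterior Dirichlet(15/2, 10/3, 11, 4)
obs 8: x=2 → posterior Dirichlet(15/2, 10/3, 12, 4)
obs 9: x=2 → posterior Dirichlet(15/2, 10/3, 13, 4)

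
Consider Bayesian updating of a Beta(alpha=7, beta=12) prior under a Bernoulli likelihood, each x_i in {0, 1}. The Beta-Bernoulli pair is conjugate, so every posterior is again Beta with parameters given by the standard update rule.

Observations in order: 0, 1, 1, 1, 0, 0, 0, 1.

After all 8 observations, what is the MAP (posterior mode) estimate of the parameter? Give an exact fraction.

2/5

obs 1: x=0 → posterior Beta(7, 13)
obs 2: x=1 → posterior Beta(8, 13)
obs 3: x=1 → posterior Beta(9, 13)
obs 4: x=1 → posterior Beta(10, 13)
obs 5: x=0 → posterior Beta(10, 14)
obs 6: x=0 → posterior Beta(10, 15)
obs 7: x=0 → posterior Beta(10, 16)
obs 8: x=1 → posterior Beta(11, 16)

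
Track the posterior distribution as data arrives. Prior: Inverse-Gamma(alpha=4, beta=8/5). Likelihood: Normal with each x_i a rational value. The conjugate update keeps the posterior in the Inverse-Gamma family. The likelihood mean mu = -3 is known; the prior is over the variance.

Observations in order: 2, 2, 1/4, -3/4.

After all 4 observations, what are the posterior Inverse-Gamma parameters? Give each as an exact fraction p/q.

alpha=6, beta=2753/80

obs 1: x=2 → posterior Inverse-Gamma(9/2, 141/10)
obs 2: x=2 → posterior Inverse-Gamma(5, 133/5)
obs 3: x=1/4 → posterior Inverse-Gamma(11/2, 5101/160)
obs 4: x=-3/4 → posterior Inverse-Gamma(6, 2753/80)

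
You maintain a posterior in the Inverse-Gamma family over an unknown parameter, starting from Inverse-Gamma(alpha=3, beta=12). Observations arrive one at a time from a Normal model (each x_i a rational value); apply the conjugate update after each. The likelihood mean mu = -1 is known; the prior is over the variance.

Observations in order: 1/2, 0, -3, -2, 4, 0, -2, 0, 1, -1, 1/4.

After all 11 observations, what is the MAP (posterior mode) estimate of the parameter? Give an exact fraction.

1053/304

obs 1: x=1/2 → posterior Inverse-Gamma(7/2, 105/8)
obs 2: x=0 → posterior Inverse-Gamma(4, 109/8)
obs 3: x=-3 → posterior Inverse-Gamma(9/2, 125/8)
obs 4: x=-2 → posterior Inverse-Gamma(5, 129/8)
obs 5: x=4 → posterior Inverse-Gamma(11/2, 229/8)
obs 6: x=0 → posterior Inverse-Gamma(6, 233/8)
obs 7: x=-2 → posterior Inverse-Gamma(13/2, 237/8)
obs 8: x=0 → posterior Inverse-Gamma(7, 241/8)
obs 9: x=1 → posterior Inverse-Gamma(15/2, 257/8)
obs 10: x=-1 → posterior Inverse-Gamma(8, 257/8)
obs 11: x=1/4 → posterior Inverse-Gamma(17/2, 1053/32)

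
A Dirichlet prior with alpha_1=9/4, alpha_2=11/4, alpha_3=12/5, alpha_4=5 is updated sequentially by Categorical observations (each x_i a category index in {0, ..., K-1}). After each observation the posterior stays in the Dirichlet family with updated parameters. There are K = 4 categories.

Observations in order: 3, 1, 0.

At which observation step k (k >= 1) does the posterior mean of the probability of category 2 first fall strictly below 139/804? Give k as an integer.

obs 1: x=3 → posterior Dirichlet(9/4, 11/4, 12/5, 6)
obs 2: x=1 → posterior Dirichlet(9/4, 15/4, 12/5, 6)
obs 3: x=0 → posterior Dirichlet(13/4, 15/4, 12/5, 6)

k = 2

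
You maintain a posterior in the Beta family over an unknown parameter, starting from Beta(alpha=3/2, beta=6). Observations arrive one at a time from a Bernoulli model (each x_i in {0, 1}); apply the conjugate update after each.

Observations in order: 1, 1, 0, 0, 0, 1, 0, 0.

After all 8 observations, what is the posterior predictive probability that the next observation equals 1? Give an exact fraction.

obs 1: x=1 → posterior Beta(5/2, 6)
obs 2: x=1 → posterior Beta(7/2, 6)
obs 3: x=0 → posterior Beta(7/2, 7)
obs 4: x=0 → posterior Beta(7/2, 8)
obs 5: x=0 → posterior Beta(7/2, 9)
obs 6: x=1 → posterior Beta(9/2, 9)
obs 7: x=0 → posterior Beta(9/2, 10)
obs 8: x=0 → posterior Beta(9/2, 11)

9/31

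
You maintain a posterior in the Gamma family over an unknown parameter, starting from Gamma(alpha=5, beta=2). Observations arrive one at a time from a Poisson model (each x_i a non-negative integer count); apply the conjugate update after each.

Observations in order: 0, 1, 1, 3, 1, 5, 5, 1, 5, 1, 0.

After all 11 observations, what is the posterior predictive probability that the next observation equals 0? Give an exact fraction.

15502932802662396215269535105521/123476695691247935826229781856256

obs 1: x=0 → posterior Gamma(5, 3)
obs 2: x=1 → posterior Gamma(6, 4)
obs 3: x=1 → posterior Gamma(7, 5)
obs 4: x=3 → posterior Gamma(10, 6)
obs 5: x=1 → posterior Gamma(11, 7)
obs 6: x=5 → posterior Gamma(16, 8)
obs 7: x=5 → posterior Gamma(21, 9)
obs 8: x=1 → posterior Gamma(22, 10)
obs 9: x=5 → posterior Gamma(27, 11)
obs 10: x=1 → posterior Gamma(28, 12)
obs 11: x=0 → posterior Gamma(28, 13)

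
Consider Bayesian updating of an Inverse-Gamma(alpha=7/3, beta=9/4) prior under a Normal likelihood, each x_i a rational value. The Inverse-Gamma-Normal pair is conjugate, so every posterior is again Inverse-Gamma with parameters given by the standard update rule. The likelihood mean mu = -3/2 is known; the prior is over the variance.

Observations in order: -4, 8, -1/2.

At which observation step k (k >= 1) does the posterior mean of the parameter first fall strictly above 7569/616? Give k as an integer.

obs 1: x=-4 → posterior Inverse-Gamma(17/6, 43/8)
obs 2: x=8 → posterior Inverse-Gamma(10/3, 101/2)
obs 3: x=-1/2 → posterior Inverse-Gamma(23/6, 51)

k = 2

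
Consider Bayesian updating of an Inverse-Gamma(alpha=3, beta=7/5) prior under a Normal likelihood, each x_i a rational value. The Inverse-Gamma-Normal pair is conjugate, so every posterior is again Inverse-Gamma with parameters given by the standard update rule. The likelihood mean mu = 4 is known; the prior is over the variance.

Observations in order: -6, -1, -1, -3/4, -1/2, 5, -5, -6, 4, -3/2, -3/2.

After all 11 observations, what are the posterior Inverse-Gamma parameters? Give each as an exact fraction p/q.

alpha=17/2, beta=35049/160

obs 1: x=-6 → posterior Inverse-Gamma(7/2, 257/5)
obs 2: x=-1 → posterior Inverse-Gamma(4, 639/10)
obs 3: x=-1 → posterior Inverse-Gamma(9/2, 382/5)
obs 4: x=-3/4 → posterior Inverse-Gamma(5, 14029/160)
obs 5: x=-1/2 → posterior Inverse-Gamma(11/2, 15649/160)
obs 6: x=5 → posterior Inverse-Gamma(6, 15729/160)
obs 7: x=-5 → posterior Inverse-Gamma(13/2, 22209/160)
obs 8: x=-6 → posterior Inverse-Gamma(7, 30209/160)
obs 9: x=4 → posterior Inverse-Gamma(15/2, 30209/160)
obs 10: x=-3/2 → posterior Inverse-Gamma(8, 32629/160)
obs 11: x=-3/2 → posterior Inverse-Gamma(17/2, 35049/160)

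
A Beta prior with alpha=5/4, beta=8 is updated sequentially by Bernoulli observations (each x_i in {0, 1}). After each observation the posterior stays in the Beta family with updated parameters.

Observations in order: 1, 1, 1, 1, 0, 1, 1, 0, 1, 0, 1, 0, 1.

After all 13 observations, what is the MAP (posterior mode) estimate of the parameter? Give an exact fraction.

37/81

obs 1: x=1 → posterior Beta(9/4, 8)
obs 2: x=1 → posterior Beta(13/4, 8)
obs 3: x=1 → posterior Beta(17/4, 8)
obs 4: x=1 → posterior Beta(21/4, 8)
obs 5: x=0 → posterior Beta(21/4, 9)
obs 6: x=1 → posterior Beta(25/4, 9)
obs 7: x=1 → posterior Beta(29/4, 9)
obs 8: x=0 → posterior Beta(29/4, 10)
obs 9: x=1 → posterior Beta(33/4, 10)
obs 10: x=0 → posterior Beta(33/4, 11)
obs 11: x=1 → posterior Beta(37/4, 11)
obs 12: x=0 → posterior Beta(37/4, 12)
obs 13: x=1 → posterior Beta(41/4, 12)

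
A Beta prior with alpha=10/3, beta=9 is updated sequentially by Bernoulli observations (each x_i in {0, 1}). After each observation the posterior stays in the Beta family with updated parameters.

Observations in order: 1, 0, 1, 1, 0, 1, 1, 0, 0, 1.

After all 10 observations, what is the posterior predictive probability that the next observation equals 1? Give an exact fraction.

28/67

obs 1: x=1 → posterior Beta(13/3, 9)
obs 2: x=0 → posterior Beta(13/3, 10)
obs 3: x=1 → posterior Beta(16/3, 10)
obs 4: x=1 → posterior Beta(19/3, 10)
obs 5: x=0 → posterior Beta(19/3, 11)
obs 6: x=1 → posterior Beta(22/3, 11)
obs 7: x=1 → posterior Beta(25/3, 11)
obs 8: x=0 → posterior Beta(25/3, 12)
obs 9: x=0 → posterior Beta(25/3, 13)
obs 10: x=1 → posterior Beta(28/3, 13)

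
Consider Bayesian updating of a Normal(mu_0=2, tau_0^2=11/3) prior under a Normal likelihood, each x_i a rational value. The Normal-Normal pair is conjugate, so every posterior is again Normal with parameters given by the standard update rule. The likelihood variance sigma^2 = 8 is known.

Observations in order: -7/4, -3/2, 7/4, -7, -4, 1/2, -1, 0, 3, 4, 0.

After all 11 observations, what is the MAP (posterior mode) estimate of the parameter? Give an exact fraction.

-18/145

obs 1: x=-7/4 → posterior Normal(23/28, 88/35)
obs 2: x=-3/2 → posterior Normal(49/184, 44/23)
obs 3: x=7/4 → posterior Normal(21/38, 88/57)
obs 4: x=-7 → posterior Normal(-91/136, 22/17)
obs 5: x=-4 → posterior Normal(-179/158, 88/79)
obs 6: x=1/2 → posterior Normal(-14/15, 44/45)
obs 7: x=-1 → posterior Normal(-95/101, 88/101)
obs 8: x=0 → posterior Normal(-95/112, 11/14)
obs 9: x=3 → posterior Normal(-62/123, 88/123)
obs 10: x=4 → posterior Normal(-9/67, 44/67)
obs 11: x=0 → posterior Normal(-18/145, 88/145)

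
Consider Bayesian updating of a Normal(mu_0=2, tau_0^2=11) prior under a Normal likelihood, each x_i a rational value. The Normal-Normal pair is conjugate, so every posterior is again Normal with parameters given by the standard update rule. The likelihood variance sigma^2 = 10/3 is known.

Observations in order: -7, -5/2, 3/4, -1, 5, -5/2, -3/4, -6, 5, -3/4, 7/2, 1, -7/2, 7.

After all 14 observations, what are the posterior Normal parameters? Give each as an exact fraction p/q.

obs 1: x=-7 → posterior Normal(-211/43, 110/43)
obs 2: x=-5/2 → posterior Normal(-587/152, 55/38)
obs 3: x=3/4 → posterior Normal(-1075/436, 110/109)
obs 4: x=-1 → posterior Normal(-17/8, 55/71)
obs 5: x=5 → posterior Normal(-547/700, 22/35)
obs 6: x=-5/2 → posterior Normal(-877/832, 55/104)
obs 7: x=-3/4 → posterior Normal(-244/241, 110/241)
obs 8: x=-6 → posterior Normal(-221/137, 55/137)
obs 9: x=5 → posterior Normal(-277/307, 110/307)
obs 10: x=-3/4 → posterior Normal(-71/80, 11/34)
obs 11: x=7/2 → posterior Normal(-745/1492, 110/373)
obs 12: x=1 → posterior Normal(-613/1624, 55/203)
obs 13: x=-7/2 → posterior Normal(-1075/1756, 110/439)
obs 14: x=7 → posterior Normal(-151/1888, 55/236)

mu_0=-151/1888, tau_0^2=55/236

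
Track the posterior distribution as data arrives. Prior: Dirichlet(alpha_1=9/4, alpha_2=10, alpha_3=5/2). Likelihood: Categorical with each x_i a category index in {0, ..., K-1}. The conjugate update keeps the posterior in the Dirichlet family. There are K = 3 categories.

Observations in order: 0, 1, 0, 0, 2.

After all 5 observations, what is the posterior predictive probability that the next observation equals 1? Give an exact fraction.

44/79

obs 1: x=0 → posterior Dirichlet(13/4, 10, 5/2)
obs 2: x=1 → posterior Dirichlet(13/4, 11, 5/2)
obs 3: x=0 → posterior Dirichlet(17/4, 11, 5/2)
obs 4: x=0 → posterior Dirichlet(21/4, 11, 5/2)
obs 5: x=2 → posterior Dirichlet(21/4, 11, 7/2)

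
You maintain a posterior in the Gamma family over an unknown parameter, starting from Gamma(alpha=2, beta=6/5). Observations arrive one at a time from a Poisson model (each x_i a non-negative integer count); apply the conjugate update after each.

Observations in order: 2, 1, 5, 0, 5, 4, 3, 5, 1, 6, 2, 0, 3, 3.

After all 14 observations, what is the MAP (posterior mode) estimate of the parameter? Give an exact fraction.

205/76

obs 1: x=2 → posterior Gamma(4, 11/5)
obs 2: x=1 → posterior Gamma(5, 16/5)
obs 3: x=5 → posterior Gamma(10, 21/5)
obs 4: x=0 → posterior Gamma(10, 26/5)
obs 5: x=5 → posterior Gamma(15, 31/5)
obs 6: x=4 → posterior Gamma(19, 36/5)
obs 7: x=3 → posterior Gamma(22, 41/5)
obs 8: x=5 → posterior Gamma(27, 46/5)
obs 9: x=1 → posterior Gamma(28, 51/5)
obs 10: x=6 → posterior Gamma(34, 56/5)
obs 11: x=2 → posterior Gamma(36, 61/5)
obs 12: x=0 → posterior Gamma(36, 66/5)
obs 13: x=3 → posterior Gamma(39, 71/5)
obs 14: x=3 → posterior Gamma(42, 76/5)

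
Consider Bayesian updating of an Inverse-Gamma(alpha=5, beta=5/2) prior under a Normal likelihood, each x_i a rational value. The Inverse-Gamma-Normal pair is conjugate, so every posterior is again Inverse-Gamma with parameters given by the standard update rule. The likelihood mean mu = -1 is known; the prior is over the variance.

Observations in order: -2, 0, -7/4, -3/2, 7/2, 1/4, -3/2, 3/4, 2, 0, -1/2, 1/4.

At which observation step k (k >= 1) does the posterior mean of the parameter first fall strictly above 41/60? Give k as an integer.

k = 2

obs 1: x=-2 → posterior Inverse-Gamma(11/2, 3)
obs 2: x=0 → posterior Inverse-Gamma(6, 7/2)
obs 3: x=-7/4 → posterior Inverse-Gamma(13/2, 121/32)
obs 4: x=-3/2 → posterior Inverse-Gamma(7, 125/32)
obs 5: x=7/2 → posterior Inverse-Gamma(15/2, 449/32)
obs 6: x=1/4 → posterior Inverse-Gamma(8, 237/16)
obs 7: x=-3/2 → posterior Inverse-Gamma(17/2, 239/16)
obs 8: x=3/4 → posterior Inverse-Gamma(9, 527/32)
obs 9: x=2 → posterior Inverse-Gamma(19/2, 671/32)
obs 10: x=0 → posterior Inverse-Gamma(10, 687/32)
obs 11: x=-1/2 → posterior Inverse-Gamma(21/2, 691/32)
obs 12: x=1/4 → posterior Inverse-Gamma(11, 179/8)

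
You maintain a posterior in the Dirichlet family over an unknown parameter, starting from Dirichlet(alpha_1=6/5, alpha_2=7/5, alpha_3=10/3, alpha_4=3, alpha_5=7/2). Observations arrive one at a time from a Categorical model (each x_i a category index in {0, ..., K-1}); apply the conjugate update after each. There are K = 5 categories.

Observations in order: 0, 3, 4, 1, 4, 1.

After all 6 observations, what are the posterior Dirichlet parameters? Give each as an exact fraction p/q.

alpha_1=11/5, alpha_2=17/5, alpha_3=10/3, alpha_4=4, alpha_5=11/2

obs 1: x=0 → posterior Dirichlet(11/5, 7/5, 10/3, 3, 7/2)
obs 2: x=3 → posterior Dirichlet(11/5, 7/5, 10/3, 4, 7/2)
obs 3: x=4 → posterior Dirichlet(11/5, 7/5, 10/3, 4, 9/2)
obs 4: x=1 → posterior Dirichlet(11/5, 12/5, 10/3, 4, 9/2)
obs 5: x=4 → posterior Dirichlet(11/5, 12/5, 10/3, 4, 11/2)
obs 6: x=1 → posterior Dirichlet(11/5, 17/5, 10/3, 4, 11/2)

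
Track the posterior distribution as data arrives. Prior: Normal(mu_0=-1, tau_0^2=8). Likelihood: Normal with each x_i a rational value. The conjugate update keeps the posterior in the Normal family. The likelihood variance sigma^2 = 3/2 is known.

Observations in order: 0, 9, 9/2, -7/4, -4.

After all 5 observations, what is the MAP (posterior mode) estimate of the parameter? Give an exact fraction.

obs 1: x=0 → posterior Normal(-3/19, 24/19)
obs 2: x=9 → posterior Normal(141/35, 24/35)
obs 3: x=9/2 → posterior Normal(71/17, 8/17)
obs 4: x=-7/4 → posterior Normal(185/67, 24/67)
obs 5: x=-4 → posterior Normal(121/83, 24/83)

121/83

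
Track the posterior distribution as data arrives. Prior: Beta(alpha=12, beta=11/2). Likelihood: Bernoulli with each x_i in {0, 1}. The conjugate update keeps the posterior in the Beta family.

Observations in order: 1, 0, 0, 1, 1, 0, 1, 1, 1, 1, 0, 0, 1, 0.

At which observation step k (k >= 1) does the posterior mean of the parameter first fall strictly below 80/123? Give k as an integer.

k = 3

obs 1: x=1 → posterior Beta(13, 11/2)
obs 2: x=0 → posterior Beta(13, 13/2)
obs 3: x=0 → posterior Beta(13, 15/2)
obs 4: x=1 → posterior Beta(14, 15/2)
obs 5: x=1 → posterior Beta(15, 15/2)
obs 6: x=0 → posterior Beta(15, 17/2)
obs 7: x=1 → posterior Beta(16, 17/2)
obs 8: x=1 → posterior Beta(17, 17/2)
obs 9: x=1 → posterior Beta(18, 17/2)
obs 10: x=1 → posterior Beta(19, 17/2)
obs 11: x=0 → posterior Beta(19, 19/2)
obs 12: x=0 → posterior Beta(19, 21/2)
obs 13: x=1 → posterior Beta(20, 21/2)
obs 14: x=0 → posterior Beta(20, 23/2)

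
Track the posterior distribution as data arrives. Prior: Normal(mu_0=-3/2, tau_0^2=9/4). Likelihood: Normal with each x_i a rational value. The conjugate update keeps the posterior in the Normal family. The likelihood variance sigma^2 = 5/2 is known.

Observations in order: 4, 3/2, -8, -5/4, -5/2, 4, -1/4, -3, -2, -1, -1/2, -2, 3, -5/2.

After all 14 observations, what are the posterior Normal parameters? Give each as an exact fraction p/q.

mu_0=-219/272, tau_0^2=45/272

obs 1: x=4 → posterior Normal(21/19, 45/38)
obs 2: x=3/2 → posterior Normal(69/56, 45/56)
obs 3: x=-8 → posterior Normal(-75/74, 45/74)
obs 4: x=-5/4 → posterior Normal(-195/184, 45/92)
obs 5: x=-5/2 → posterior Normal(-57/44, 9/22)
obs 6: x=4 → posterior Normal(-141/256, 45/128)
obs 7: x=-1/4 → posterior Normal(-75/146, 45/146)
obs 8: x=-3 → posterior Normal(-129/164, 45/164)
obs 9: x=-2 → posterior Normal(-165/182, 45/182)
obs 10: x=-1 → posterior Normal(-183/200, 9/40)
obs 11: x=-1/2 → posterior Normal(-96/109, 45/218)
obs 12: x=-2 → posterior Normal(-57/59, 45/236)
obs 13: x=3 → posterior Normal(-87/127, 45/254)
obs 14: x=-5/2 → posterior Normal(-219/272, 45/272)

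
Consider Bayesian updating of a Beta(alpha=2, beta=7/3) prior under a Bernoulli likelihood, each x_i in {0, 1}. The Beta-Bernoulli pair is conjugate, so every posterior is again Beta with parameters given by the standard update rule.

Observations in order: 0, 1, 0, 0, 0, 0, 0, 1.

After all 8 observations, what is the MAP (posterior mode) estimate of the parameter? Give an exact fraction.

obs 1: x=0 → posterior Beta(2, 10/3)
obs 2: x=1 → posterior Beta(3, 10/3)
obs 3: x=0 → posterior Beta(3, 13/3)
obs 4: x=0 → posterior Beta(3, 16/3)
obs 5: x=0 → posterior Beta(3, 19/3)
obs 6: x=0 → posterior Beta(3, 22/3)
obs 7: x=0 → posterior Beta(3, 25/3)
obs 8: x=1 → posterior Beta(4, 25/3)

9/31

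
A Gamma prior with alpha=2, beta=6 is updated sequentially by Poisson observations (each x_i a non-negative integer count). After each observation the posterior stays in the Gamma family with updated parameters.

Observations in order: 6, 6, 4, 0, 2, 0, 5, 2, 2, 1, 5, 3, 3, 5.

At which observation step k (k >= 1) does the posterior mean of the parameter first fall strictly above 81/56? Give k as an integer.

obs 1: x=6 → posterior Gamma(8, 7)
obs 2: x=6 → posterior Gamma(14, 8)
obs 3: x=4 → posterior Gamma(18, 9)
obs 4: x=0 → posterior Gamma(18, 10)
obs 5: x=2 → posterior Gamma(20, 11)
obs 6: x=0 → posterior Gamma(20, 12)
obs 7: x=5 → posterior Gamma(25, 13)
obs 8: x=2 → posterior Gamma(27, 14)
obs 9: x=2 → posterior Gamma(29, 15)
obs 10: x=1 → posterior Gamma(30, 16)
obs 11: x=5 → posterior Gamma(35, 17)
obs 12: x=3 → posterior Gamma(38, 18)
obs 13: x=3 → posterior Gamma(41, 19)
obs 14: x=5 → posterior Gamma(46, 20)

k = 2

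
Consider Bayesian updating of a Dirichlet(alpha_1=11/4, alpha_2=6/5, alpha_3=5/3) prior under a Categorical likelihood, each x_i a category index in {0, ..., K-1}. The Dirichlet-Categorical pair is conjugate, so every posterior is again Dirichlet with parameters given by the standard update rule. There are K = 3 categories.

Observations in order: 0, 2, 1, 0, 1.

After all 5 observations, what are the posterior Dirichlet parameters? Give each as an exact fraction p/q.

alpha_1=19/4, alpha_2=16/5, alpha_3=8/3

obs 1: x=0 → posterior Dirichlet(15/4, 6/5, 5/3)
obs 2: x=2 → posterior Dirichlet(15/4, 6/5, 8/3)
obs 3: x=1 → posterior Dirichlet(15/4, 11/5, 8/3)
obs 4: x=0 → posterior Dirichlet(19/4, 11/5, 8/3)
obs 5: x=1 → posterior Dirichlet(19/4, 16/5, 8/3)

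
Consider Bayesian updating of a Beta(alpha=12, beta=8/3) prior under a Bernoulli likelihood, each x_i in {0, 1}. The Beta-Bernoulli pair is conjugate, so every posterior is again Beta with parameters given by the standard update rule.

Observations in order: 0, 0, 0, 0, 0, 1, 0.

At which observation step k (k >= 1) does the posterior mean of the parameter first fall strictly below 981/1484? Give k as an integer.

obs 1: x=0 → posterior Beta(12, 11/3)
obs 2: x=0 → posterior Beta(12, 14/3)
obs 3: x=0 → posterior Beta(12, 17/3)
obs 4: x=0 → posterior Beta(12, 20/3)
obs 5: x=0 → posterior Beta(12, 23/3)
obs 6: x=1 → posterior Beta(13, 23/3)
obs 7: x=0 → posterior Beta(13, 26/3)

k = 4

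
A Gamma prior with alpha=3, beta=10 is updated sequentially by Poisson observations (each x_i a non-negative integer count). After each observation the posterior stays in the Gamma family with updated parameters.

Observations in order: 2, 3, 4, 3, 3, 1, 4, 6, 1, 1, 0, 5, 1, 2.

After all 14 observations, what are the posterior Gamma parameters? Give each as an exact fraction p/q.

obs 1: x=2 → posterior Gamma(5, 11)
obs 2: x=3 → posterior Gamma(8, 12)
obs 3: x=4 → posterior Gamma(12, 13)
obs 4: x=3 → posterior Gamma(15, 14)
obs 5: x=3 → posterior Gamma(18, 15)
obs 6: x=1 → posterior Gamma(19, 16)
obs 7: x=4 → posterior Gamma(23, 17)
obs 8: x=6 → posterior Gamma(29, 18)
obs 9: x=1 → posterior Gamma(30, 19)
obs 10: x=1 → posterior Gamma(31, 20)
obs 11: x=0 → posterior Gamma(31, 21)
obs 12: x=5 → posterior Gamma(36, 22)
obs 13: x=1 → posterior Gamma(37, 23)
obs 14: x=2 → posterior Gamma(39, 24)

alpha=39, beta=24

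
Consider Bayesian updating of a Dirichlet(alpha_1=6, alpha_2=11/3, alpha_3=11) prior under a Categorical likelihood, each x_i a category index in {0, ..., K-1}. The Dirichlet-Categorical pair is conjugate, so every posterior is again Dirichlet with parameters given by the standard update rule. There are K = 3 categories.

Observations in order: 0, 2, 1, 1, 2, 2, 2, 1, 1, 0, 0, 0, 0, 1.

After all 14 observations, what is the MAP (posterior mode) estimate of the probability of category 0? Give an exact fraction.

6/19

obs 1: x=0 → posterior Dirichlet(7, 11/3, 11)
obs 2: x=2 → posterior Dirichlet(7, 11/3, 12)
obs 3: x=1 → posterior Dirichlet(7, 14/3, 12)
obs 4: x=1 → posterior Dirichlet(7, 17/3, 12)
obs 5: x=2 → posterior Dirichlet(7, 17/3, 13)
obs 6: x=2 → posterior Dirichlet(7, 17/3, 14)
obs 7: x=2 → posterior Dirichlet(7, 17/3, 15)
obs 8: x=1 → posterior Dirichlet(7, 20/3, 15)
obs 9: x=1 → posterior Dirichlet(7, 23/3, 15)
obs 10: x=0 → posterior Dirichlet(8, 23/3, 15)
obs 11: x=0 → posterior Dirichlet(9, 23/3, 15)
obs 12: x=0 → posterior Dirichlet(10, 23/3, 15)
obs 13: x=0 → posterior Dirichlet(11, 23/3, 15)
obs 14: x=1 → posterior Dirichlet(11, 26/3, 15)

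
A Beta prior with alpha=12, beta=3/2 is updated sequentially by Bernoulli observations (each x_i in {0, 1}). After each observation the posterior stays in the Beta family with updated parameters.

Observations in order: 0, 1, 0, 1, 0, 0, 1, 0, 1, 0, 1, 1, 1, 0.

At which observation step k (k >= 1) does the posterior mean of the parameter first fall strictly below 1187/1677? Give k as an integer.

k = 8

obs 1: x=0 → posterior Beta(12, 5/2)
obs 2: x=1 → posterior Beta(13, 5/2)
obs 3: x=0 → posterior Beta(13, 7/2)
obs 4: x=1 → posterior Beta(14, 7/2)
obs 5: x=0 → posterior Beta(14, 9/2)
obs 6: x=0 → posterior Beta(14, 11/2)
obs 7: x=1 → posterior Beta(15, 11/2)
obs 8: x=0 → posterior Beta(15, 13/2)
obs 9: x=1 → posterior Beta(16, 13/2)
obs 10: x=0 → posterior Beta(16, 15/2)
obs 11: x=1 → posterior Beta(17, 15/2)
obs 12: x=1 → posterior Beta(18, 15/2)
obs 13: x=1 → posterior Beta(19, 15/2)
obs 14: x=0 → posterior Beta(19, 17/2)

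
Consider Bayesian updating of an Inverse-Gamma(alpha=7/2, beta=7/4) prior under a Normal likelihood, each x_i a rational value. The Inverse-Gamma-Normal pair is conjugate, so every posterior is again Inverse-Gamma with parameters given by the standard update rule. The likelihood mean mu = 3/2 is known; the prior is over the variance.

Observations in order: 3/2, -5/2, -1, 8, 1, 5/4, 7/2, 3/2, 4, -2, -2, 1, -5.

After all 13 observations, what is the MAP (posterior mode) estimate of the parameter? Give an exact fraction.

obs 1: x=3/2 → posterior Inverse-Gamma(4, 7/4)
obs 2: x=-5/2 → posterior Inverse-Gamma(9/2, 39/4)
obs 3: x=-1 → posterior Inverse-Gamma(5, 103/8)
obs 4: x=8 → posterior Inverse-Gamma(11/2, 34)
obs 5: x=1 → posterior Inverse-Gamma(6, 273/8)
obs 6: x=5/4 → posterior Inverse-Gamma(13/2, 1093/32)
obs 7: x=7/2 → posterior Inverse-Gamma(7, 1157/32)
obs 8: x=3/2 → posterior Inverse-Gamma(15/2, 1157/32)
obs 9: x=4 → posterior Inverse-Gamma(8, 1257/32)
obs 10: x=-2 → posterior Inverse-Gamma(17/2, 1453/32)
obs 11: x=-2 → posterior Inverse-Gamma(9, 1649/32)
obs 12: x=1 → posterior Inverse-Gamma(19/2, 1653/32)
obs 13: x=-5 → posterior Inverse-Gamma(10, 2329/32)

2329/352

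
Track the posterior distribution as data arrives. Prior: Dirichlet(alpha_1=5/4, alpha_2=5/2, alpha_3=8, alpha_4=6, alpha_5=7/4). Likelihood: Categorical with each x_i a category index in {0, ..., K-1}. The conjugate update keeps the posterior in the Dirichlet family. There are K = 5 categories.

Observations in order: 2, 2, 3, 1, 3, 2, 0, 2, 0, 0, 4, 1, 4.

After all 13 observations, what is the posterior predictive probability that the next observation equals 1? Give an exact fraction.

9/65

obs 1: x=2 → posterior Dirichlet(5/4, 5/2, 9, 6, 7/4)
obs 2: x=2 → posterior Dirichlet(5/4, 5/2, 10, 6, 7/4)
obs 3: x=3 → posterior Dirichlet(5/4, 5/2, 10, 7, 7/4)
obs 4: x=1 → posterior Dirichlet(5/4, 7/2, 10, 7, 7/4)
obs 5: x=3 → posterior Dirichlet(5/4, 7/2, 10, 8, 7/4)
obs 6: x=2 → posterior Dirichlet(5/4, 7/2, 11, 8, 7/4)
obs 7: x=0 → posterior Dirichlet(9/4, 7/2, 11, 8, 7/4)
obs 8: x=2 → posterior Dirichlet(9/4, 7/2, 12, 8, 7/4)
obs 9: x=0 → posterior Dirichlet(13/4, 7/2, 12, 8, 7/4)
obs 10: x=0 → posterior Dirichlet(17/4, 7/2, 12, 8, 7/4)
obs 11: x=4 → posterior Dirichlet(17/4, 7/2, 12, 8, 11/4)
obs 12: x=1 → posterior Dirichlet(17/4, 9/2, 12, 8, 11/4)
obs 13: x=4 → posterior Dirichlet(17/4, 9/2, 12, 8, 15/4)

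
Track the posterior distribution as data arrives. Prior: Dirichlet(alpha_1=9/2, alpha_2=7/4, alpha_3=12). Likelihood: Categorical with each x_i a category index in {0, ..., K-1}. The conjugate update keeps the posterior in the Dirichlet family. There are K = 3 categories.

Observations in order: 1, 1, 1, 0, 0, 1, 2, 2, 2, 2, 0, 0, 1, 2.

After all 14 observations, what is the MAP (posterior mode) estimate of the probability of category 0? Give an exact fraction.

10/39

obs 1: x=1 → posterior Dirichlet(9/2, 11/4, 12)
obs 2: x=1 → posterior Dirichlet(9/2, 15/4, 12)
obs 3: x=1 → posterior Dirichlet(9/2, 19/4, 12)
obs 4: x=0 → posterior Dirichlet(11/2, 19/4, 12)
obs 5: x=0 → posterior Dirichlet(13/2, 19/4, 12)
obs 6: x=1 → posterior Dirichlet(13/2, 23/4, 12)
obs 7: x=2 → posterior Dirichlet(13/2, 23/4, 13)
obs 8: x=2 → posterior Dirichlet(13/2, 23/4, 14)
obs 9: x=2 → posterior Dirichlet(13/2, 23/4, 15)
obs 10: x=2 → posterior Dirichlet(13/2, 23/4, 16)
obs 11: x=0 → posterior Dirichlet(15/2, 23/4, 16)
obs 12: x=0 → posterior Dirichlet(17/2, 23/4, 16)
obs 13: x=1 → posterior Dirichlet(17/2, 27/4, 16)
obs 14: x=2 → posterior Dirichlet(17/2, 27/4, 17)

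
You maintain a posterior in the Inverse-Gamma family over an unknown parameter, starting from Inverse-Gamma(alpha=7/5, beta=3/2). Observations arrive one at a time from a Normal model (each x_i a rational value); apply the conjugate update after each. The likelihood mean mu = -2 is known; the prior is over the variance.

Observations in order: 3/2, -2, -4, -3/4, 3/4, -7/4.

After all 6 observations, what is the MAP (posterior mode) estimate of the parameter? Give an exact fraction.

2275/864

obs 1: x=3/2 → posterior Inverse-Gamma(19/10, 61/8)
obs 2: x=-2 → posterior Inverse-Gamma(12/5, 61/8)
obs 3: x=-4 → posterior Inverse-Gamma(29/10, 77/8)
obs 4: x=-3/4 → posterior Inverse-Gamma(17/5, 333/32)
obs 5: x=3/4 → posterior Inverse-Gamma(39/10, 227/16)
obs 6: x=-7/4 → posterior Inverse-Gamma(22/5, 455/32)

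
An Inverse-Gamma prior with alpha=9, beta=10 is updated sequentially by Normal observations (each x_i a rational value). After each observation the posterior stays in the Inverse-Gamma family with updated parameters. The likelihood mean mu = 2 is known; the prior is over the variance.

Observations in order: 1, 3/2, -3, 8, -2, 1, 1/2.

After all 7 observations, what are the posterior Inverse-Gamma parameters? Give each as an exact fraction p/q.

alpha=25/2, beta=203/4

obs 1: x=1 → posterior Inverse-Gamma(19/2, 21/2)
obs 2: x=3/2 → posterior Inverse-Gamma(10, 85/8)
obs 3: x=-3 → posterior Inverse-Gamma(21/2, 185/8)
obs 4: x=8 → posterior Inverse-Gamma(11, 329/8)
obs 5: x=-2 → posterior Inverse-Gamma(23/2, 393/8)
obs 6: x=1 → posterior Inverse-Gamma(12, 397/8)
obs 7: x=1/2 → posterior Inverse-Gamma(25/2, 203/4)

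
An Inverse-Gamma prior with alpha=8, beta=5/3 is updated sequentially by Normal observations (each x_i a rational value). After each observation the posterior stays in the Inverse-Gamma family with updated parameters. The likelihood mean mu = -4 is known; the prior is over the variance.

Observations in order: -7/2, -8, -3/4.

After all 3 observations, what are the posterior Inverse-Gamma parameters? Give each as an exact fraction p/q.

alpha=19/2, beta=1447/96

obs 1: x=-7/2 → posterior Inverse-Gamma(17/2, 43/24)
obs 2: x=-8 → posterior Inverse-Gamma(9, 235/24)
obs 3: x=-3/4 → posterior Inverse-Gamma(19/2, 1447/96)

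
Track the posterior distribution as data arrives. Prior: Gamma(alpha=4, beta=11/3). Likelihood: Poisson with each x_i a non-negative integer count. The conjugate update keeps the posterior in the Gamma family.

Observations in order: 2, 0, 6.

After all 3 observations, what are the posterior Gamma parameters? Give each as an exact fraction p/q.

alpha=12, beta=20/3

obs 1: x=2 → posterior Gamma(6, 14/3)
obs 2: x=0 → posterior Gamma(6, 17/3)
obs 3: x=6 → posterior Gamma(12, 20/3)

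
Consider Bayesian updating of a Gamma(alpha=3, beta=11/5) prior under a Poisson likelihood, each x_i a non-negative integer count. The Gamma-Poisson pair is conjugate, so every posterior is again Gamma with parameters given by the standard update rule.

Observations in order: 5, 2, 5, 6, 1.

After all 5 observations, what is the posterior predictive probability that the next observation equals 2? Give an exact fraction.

109576026233809856900888588239188787200/509111094534718962173411120845918138561

obs 1: x=5 → posterior Gamma(8, 16/5)
obs 2: x=2 → posterior Gamma(10, 21/5)
obs 3: x=5 → posterior Gamma(15, 26/5)
obs 4: x=6 → posterior Gamma(21, 31/5)
obs 5: x=1 → posterior Gamma(22, 36/5)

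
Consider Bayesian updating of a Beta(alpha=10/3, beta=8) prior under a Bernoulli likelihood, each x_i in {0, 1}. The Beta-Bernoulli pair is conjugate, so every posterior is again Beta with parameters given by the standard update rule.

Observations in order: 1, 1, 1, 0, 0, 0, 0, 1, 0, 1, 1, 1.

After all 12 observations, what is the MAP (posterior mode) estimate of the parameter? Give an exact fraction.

obs 1: x=1 → posterior Beta(13/3, 8)
obs 2: x=1 → posterior Beta(16/3, 8)
obs 3: x=1 → posterior Beta(19/3, 8)
obs 4: x=0 → posterior Beta(19/3, 9)
obs 5: x=0 → posterior Beta(19/3, 10)
obs 6: x=0 → posterior Beta(19/3, 11)
obs 7: x=0 → posterior Beta(19/3, 12)
obs 8: x=1 → posterior Beta(22/3, 12)
obs 9: x=0 → posterior Beta(22/3, 13)
obs 10: x=1 → posterior Beta(25/3, 13)
obs 11: x=1 → posterior Beta(28/3, 13)
obs 12: x=1 → posterior Beta(31/3, 13)

7/16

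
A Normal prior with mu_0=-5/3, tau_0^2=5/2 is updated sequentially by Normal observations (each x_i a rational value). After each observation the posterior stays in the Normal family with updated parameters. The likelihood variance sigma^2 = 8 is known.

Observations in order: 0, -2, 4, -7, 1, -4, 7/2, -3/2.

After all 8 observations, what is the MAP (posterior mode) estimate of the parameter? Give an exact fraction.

-85/84

obs 1: x=0 → posterior Normal(-80/63, 40/21)
obs 2: x=-2 → posterior Normal(-55/39, 20/13)
obs 3: x=4 → posterior Normal(-50/93, 40/31)
obs 4: x=-7 → posterior Normal(-155/108, 10/9)
obs 5: x=1 → posterior Normal(-140/123, 40/41)
obs 6: x=-4 → posterior Normal(-100/69, 20/23)
obs 7: x=7/2 → posterior Normal(-295/306, 40/51)
obs 8: x=-3/2 → posterior Normal(-85/84, 5/7)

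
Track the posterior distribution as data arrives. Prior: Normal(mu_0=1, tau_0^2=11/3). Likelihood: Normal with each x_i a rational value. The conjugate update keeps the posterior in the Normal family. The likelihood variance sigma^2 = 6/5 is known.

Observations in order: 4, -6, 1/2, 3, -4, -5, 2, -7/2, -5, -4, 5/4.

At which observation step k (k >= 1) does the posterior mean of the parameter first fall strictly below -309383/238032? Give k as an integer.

k = 9

obs 1: x=4 → posterior Normal(238/73, 66/73)
obs 2: x=-6 → posterior Normal(-23/32, 33/64)
obs 3: x=1/2 → posterior Normal(-43/122, 22/61)
obs 4: x=3 → posterior Normal(201/476, 33/119)
obs 5: x=-4 → posterior Normal(-239/586, 66/293)
obs 6: x=-5 → posterior Normal(-263/232, 11/58)
obs 7: x=2 → posterior Normal(-569/806, 66/403)
obs 8: x=-7/2 → posterior Normal(-477/458, 33/229)
obs 9: x=-5 → posterior Normal(-752/513, 22/171)
obs 10: x=-4 → posterior Normal(-243/142, 33/284)
obs 11: x=5/4 → posterior Normal(-3613/2492, 66/623)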